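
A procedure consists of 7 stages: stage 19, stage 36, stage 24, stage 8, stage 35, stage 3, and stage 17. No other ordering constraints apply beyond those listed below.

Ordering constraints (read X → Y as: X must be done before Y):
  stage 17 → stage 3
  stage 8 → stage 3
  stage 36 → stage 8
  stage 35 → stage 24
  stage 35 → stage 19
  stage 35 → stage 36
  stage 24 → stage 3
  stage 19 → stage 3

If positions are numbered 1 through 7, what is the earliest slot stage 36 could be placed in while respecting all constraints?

Working backwards through the constraints from stage 36, its only required predecessor is stage 35.
With 1 mandatory predecessor, the earliest stage 36 can sit is position 1+1 = 2, and placing just that one first achieves it.

2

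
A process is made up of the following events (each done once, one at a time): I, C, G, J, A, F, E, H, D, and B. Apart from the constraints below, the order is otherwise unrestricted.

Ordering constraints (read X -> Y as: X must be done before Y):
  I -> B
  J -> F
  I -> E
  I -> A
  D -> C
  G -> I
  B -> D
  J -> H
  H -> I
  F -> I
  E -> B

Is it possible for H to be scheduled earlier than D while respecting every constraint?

Yes

Every valid ordering already has H before D (the constraints require it), so in particular at least one does.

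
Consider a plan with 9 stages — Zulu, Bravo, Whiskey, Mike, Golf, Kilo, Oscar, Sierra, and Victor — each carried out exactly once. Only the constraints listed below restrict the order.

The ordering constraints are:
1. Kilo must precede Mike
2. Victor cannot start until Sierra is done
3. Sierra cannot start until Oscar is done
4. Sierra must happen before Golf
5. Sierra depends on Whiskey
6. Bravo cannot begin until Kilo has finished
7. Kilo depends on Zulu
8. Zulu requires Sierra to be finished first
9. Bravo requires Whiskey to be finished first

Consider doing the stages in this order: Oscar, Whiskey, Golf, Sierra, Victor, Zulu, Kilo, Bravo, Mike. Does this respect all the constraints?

The sequence places Golf ahead of Sierra.
That contradicts the constraint that Sierra must precede Golf.

No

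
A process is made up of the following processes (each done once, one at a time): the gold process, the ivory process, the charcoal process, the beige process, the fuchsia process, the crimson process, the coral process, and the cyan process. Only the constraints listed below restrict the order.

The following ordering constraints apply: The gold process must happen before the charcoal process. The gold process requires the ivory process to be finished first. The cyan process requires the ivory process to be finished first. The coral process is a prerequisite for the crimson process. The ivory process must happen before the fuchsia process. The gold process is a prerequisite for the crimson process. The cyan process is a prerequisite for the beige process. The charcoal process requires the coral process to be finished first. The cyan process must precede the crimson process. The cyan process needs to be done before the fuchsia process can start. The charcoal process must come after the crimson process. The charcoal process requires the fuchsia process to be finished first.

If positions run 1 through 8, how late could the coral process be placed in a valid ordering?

Following every chain forward from the coral process, the processes that must come later are the charcoal process, the crimson process — 2 of them.
With 2 mandatory successors out of 8 processes total, the latest slot for the coral process is 8−2 = 6, and it's reachable by doing all non-successors before the coral process.

6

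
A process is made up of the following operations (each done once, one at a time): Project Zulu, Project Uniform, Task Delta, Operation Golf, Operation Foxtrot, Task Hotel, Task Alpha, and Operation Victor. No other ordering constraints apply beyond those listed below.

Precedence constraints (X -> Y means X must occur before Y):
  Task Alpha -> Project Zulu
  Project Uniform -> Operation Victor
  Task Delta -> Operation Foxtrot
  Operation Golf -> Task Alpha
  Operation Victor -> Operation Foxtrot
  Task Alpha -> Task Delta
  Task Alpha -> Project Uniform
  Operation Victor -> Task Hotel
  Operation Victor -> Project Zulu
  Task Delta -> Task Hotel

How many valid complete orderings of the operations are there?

Only Operation Golf has no prerequisites, so it must go first.
Enumerating by repeatedly choosing an available operation (one whose prerequisites are all placed) gives 20 distinct complete orderings.

20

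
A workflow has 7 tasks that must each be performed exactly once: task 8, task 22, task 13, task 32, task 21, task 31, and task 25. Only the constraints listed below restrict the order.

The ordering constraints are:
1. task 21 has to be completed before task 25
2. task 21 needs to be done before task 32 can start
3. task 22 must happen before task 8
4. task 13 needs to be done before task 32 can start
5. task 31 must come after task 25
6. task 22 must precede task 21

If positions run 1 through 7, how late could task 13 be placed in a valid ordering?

6

Following the constraints forward from task 13, its only required successor is task 32.
So at least 1 task follows task 13, putting task 13 no later than position 6. That position is achievable by scheduling everything else first.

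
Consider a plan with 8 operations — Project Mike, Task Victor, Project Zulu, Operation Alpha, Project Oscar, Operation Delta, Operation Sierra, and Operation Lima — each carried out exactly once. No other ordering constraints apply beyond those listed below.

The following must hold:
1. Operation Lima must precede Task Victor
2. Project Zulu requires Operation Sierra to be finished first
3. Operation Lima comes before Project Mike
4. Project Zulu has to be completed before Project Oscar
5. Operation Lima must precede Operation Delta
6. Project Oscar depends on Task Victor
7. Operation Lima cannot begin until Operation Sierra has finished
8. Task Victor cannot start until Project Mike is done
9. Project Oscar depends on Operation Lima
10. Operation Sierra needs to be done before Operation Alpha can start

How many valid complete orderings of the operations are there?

Only Operation Sierra has no prerequisites, so it must go first.
Systematically extending each partial ordering one operation at a time and counting, there are 133 complete orderings.

133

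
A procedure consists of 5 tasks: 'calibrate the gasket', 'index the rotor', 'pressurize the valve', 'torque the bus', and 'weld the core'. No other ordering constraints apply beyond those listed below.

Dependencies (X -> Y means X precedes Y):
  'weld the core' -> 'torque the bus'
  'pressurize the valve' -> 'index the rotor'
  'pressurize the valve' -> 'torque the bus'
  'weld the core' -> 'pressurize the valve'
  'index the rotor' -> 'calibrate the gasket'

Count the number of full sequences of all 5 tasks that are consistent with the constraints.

3

'weld the core' is the only task with nothing required before it, so every ordering starts there.
Enumerating by repeatedly choosing an available task (one whose prerequisites are all placed) gives 3 distinct complete orderings.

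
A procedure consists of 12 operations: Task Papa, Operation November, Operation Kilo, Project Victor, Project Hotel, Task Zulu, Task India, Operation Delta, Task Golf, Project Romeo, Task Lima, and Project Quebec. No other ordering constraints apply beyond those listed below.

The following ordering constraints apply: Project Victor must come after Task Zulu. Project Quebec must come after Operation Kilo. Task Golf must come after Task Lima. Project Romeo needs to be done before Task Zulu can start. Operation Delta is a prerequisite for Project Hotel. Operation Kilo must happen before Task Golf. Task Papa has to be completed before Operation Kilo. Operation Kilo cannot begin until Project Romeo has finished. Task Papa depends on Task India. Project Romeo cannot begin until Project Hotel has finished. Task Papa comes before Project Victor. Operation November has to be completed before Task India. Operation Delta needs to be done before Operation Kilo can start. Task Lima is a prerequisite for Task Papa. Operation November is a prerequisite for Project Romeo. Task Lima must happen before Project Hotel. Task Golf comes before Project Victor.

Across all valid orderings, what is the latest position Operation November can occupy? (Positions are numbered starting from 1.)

The operations that are forced after Operation November, directly or by a chain of constraints, are Task Papa, Operation Kilo, Project Victor, Task Zulu, Task India, Task Golf, Project Romeo, Project Quebec. That's 8 operations.
So at least 8 operations follow Operation November, putting Operation November no later than position 4. That position is achievable by scheduling everything else first.

4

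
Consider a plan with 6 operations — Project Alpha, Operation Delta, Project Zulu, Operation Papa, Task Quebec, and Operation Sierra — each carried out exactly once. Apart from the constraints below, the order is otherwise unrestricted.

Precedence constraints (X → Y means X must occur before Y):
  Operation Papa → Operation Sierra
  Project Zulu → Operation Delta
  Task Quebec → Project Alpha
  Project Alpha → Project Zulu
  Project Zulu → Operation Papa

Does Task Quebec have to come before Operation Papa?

Following the dependencies: Task Quebec → Project Alpha → Project Zulu → Operation Papa.
That forces Task Quebec before Operation Papa in every valid schedule.

Yes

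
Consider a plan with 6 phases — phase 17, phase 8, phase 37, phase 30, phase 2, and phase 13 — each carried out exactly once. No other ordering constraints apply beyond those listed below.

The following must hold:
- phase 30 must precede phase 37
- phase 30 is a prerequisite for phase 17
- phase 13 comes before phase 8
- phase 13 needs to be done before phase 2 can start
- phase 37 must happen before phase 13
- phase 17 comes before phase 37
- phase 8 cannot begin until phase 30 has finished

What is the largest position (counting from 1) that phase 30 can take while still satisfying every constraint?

1

Following every chain forward from phase 30, the phases that must come later are phase 17, phase 8, phase 37, phase 2, phase 13 — 5 of them.
With 5 mandatory successors out of 6 phases total, the latest slot for phase 30 is 6−5 = 1, and it's reachable by doing all non-successors before phase 30.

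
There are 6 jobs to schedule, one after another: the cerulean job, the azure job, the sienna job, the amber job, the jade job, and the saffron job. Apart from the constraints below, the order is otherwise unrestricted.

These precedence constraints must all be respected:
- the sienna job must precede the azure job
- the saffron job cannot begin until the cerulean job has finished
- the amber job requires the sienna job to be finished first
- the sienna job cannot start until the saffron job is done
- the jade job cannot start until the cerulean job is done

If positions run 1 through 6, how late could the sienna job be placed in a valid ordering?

4

Following every chain forward from the sienna job, the jobs that must come later are the azure job, the amber job — 2 of them.
With 2 mandatory successors out of 6 jobs total, the latest slot for the sienna job is 6−2 = 4, and it's reachable by doing all non-successors before the sienna job.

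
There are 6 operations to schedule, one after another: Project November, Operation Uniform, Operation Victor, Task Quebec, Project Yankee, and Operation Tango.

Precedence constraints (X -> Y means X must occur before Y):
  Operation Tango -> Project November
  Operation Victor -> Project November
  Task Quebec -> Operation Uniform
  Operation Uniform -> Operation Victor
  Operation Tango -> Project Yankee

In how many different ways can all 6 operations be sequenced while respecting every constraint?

The operations with no prerequisites are Task Quebec, Operation Tango; any of them can be placed first.
Enumerating by repeatedly choosing an available operation (one whose prerequisites are all placed) gives 14 distinct complete orderings.

14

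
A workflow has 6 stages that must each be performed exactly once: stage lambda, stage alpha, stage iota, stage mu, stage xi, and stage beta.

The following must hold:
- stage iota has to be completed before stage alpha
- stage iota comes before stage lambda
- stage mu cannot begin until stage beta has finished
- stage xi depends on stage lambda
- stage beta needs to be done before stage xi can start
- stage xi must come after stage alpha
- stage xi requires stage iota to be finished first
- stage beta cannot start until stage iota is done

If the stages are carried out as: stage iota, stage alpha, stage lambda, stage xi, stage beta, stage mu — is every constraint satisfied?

No

Here stage beta comes after stage xi.
But one of the constraints requires stage beta before stage xi, so this ordering violates it.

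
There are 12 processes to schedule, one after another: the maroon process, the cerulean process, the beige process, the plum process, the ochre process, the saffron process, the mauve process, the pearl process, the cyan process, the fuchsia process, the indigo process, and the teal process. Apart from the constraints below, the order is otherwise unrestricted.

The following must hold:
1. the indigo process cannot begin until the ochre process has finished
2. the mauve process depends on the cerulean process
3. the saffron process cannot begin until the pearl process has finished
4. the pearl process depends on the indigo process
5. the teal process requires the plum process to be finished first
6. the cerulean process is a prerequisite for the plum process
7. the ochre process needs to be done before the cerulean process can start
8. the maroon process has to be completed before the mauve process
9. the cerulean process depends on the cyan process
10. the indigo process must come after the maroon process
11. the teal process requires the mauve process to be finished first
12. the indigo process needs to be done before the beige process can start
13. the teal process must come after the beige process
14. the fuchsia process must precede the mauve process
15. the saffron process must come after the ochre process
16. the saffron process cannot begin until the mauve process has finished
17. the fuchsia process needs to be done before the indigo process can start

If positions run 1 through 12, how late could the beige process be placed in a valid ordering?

11

The only process forced after the beige process (directly or by a chain) is the teal process.
With 1 mandatory successor out of 12 processes total, the latest slot for the beige process is 12−1 = 11, and it's reachable by doing all non-successors before the beige process.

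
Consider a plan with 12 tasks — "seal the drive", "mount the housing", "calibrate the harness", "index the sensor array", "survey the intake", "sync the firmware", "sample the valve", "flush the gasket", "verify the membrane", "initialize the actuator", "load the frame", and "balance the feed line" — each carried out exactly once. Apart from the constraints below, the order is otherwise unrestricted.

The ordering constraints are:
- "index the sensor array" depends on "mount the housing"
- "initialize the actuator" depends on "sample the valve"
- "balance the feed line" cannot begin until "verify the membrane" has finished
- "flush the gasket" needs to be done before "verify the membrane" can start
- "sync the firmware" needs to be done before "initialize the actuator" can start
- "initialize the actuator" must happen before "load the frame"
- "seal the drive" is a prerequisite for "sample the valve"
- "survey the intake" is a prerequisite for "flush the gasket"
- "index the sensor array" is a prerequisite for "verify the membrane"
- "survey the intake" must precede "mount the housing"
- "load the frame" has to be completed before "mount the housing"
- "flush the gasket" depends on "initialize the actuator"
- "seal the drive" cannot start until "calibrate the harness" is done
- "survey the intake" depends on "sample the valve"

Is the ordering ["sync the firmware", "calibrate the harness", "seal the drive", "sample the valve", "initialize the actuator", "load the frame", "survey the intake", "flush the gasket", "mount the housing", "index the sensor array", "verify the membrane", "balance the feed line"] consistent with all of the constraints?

Every stated constraint is respected: "sync the firmware" sits at position 1, ahead of "initialize the actuator" at position 5, and each of the other listed pairs likewise has the predecessor earlier in the sequence.

Yes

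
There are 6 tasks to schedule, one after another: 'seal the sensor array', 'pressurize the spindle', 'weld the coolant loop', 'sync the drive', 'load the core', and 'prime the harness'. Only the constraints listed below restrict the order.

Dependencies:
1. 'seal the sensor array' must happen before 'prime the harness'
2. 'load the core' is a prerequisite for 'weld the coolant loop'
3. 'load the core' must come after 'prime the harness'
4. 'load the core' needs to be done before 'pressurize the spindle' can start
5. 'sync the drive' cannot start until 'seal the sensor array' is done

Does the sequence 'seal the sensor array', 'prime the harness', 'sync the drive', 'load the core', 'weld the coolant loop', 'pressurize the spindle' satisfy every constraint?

Yes

Checking each listed constraint against this order: for instance, 'seal the sensor array' is in position 1 and 'sync the drive' in position 3, so that constraint holds — and the remaining constraints check out the same way.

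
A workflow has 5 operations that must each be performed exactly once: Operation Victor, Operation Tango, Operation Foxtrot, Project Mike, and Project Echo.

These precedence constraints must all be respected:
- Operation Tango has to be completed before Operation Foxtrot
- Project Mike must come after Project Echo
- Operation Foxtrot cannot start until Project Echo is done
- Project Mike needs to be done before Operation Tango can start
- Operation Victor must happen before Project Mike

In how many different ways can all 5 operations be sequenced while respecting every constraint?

2

The operations with no prerequisites are Operation Victor, Project Echo; any of them can be placed first.
Counting all ways to extend the partial order to a total order gives 2.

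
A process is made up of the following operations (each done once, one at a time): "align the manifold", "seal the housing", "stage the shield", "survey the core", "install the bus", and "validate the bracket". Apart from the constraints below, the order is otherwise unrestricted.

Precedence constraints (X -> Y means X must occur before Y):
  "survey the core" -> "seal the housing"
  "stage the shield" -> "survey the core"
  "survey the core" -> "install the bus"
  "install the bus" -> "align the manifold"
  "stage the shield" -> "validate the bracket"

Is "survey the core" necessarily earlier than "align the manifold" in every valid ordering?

Following the dependencies: "survey the core" → "install the bus" → "align the manifold".
So "survey the core" must precede "align the manifold" in any valid ordering.

Yes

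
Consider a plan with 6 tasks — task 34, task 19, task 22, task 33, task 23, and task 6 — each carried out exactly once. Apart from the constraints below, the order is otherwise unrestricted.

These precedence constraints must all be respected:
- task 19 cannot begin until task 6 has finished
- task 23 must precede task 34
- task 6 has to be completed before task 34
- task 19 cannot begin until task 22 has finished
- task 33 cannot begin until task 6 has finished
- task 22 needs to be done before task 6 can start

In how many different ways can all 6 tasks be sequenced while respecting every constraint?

24

The tasks with no prerequisites are task 22, task 23; any of them can be placed first.
Counting all ways to extend the partial order to a total order gives 24.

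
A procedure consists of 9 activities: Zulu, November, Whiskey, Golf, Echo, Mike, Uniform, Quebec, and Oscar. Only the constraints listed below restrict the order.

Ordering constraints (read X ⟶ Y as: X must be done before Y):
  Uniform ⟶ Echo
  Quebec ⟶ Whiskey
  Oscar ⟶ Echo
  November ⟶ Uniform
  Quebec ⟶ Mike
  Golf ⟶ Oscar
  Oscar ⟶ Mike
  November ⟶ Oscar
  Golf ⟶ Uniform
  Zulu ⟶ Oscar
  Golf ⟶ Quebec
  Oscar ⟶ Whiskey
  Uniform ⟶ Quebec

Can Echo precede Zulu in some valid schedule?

Following Zulu → Oscar → Echo, Zulu must precede Echo in every valid ordering.
Hence Echo can never be scheduled before Zulu.

No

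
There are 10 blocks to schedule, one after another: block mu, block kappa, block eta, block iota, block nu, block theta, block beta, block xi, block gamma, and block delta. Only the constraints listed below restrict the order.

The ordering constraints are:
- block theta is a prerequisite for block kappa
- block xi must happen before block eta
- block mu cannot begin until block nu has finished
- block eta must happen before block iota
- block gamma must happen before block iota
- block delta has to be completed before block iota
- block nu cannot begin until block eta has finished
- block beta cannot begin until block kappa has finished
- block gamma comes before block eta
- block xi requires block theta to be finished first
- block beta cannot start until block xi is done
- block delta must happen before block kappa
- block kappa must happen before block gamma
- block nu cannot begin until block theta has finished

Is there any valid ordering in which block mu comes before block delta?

Following block delta → block kappa → block gamma → block eta → block nu → block mu, block delta must precede block mu in every valid ordering.
So no valid ordering can have block mu before block delta.

No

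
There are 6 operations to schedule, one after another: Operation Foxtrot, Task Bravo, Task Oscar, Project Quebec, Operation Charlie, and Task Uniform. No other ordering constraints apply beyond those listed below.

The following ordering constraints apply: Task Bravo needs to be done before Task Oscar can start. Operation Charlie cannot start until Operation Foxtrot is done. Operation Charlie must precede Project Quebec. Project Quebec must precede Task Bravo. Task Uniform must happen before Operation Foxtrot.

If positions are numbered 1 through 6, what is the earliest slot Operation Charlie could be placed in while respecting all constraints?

3

The operations that are forced before Operation Charlie, directly or transitively, are Operation Foxtrot, Task Uniform. That's 2 operations.
So at minimum 2 operations come before Operation Charlie, putting Operation Charlie no earlier than position 3. That position is achievable by scheduling exactly those predecessors first.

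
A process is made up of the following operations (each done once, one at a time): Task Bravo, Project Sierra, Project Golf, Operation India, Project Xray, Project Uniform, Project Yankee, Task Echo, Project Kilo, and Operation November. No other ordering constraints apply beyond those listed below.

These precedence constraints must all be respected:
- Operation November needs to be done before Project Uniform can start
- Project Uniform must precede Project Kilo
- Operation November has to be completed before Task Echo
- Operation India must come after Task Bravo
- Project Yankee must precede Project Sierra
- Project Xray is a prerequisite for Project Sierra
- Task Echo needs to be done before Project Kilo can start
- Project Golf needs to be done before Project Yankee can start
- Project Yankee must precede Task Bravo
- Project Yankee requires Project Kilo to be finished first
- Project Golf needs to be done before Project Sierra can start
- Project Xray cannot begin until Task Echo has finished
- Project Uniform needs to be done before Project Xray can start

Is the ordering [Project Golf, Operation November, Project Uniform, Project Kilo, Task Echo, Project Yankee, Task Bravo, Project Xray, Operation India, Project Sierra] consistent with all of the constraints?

No

The sequence places Project Kilo ahead of Task Echo.
That contradicts the constraint that Task Echo must precede Project Kilo.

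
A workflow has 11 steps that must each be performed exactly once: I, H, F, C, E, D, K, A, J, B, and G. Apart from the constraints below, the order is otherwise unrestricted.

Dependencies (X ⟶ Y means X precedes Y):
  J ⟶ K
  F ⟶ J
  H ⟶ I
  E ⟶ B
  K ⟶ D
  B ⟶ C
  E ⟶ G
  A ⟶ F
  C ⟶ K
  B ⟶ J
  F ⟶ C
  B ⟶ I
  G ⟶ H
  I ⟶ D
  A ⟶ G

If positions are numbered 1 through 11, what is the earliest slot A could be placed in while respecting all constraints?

1

No constraint forces any other step before A, so it can be placed first.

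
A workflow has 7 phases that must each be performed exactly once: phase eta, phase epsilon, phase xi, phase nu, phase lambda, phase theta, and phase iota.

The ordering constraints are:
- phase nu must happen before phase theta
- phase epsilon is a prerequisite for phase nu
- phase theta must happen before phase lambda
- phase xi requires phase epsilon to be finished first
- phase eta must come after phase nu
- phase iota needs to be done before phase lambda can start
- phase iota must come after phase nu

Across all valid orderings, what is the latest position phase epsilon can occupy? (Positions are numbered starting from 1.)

1

The phases that are forced after phase epsilon, directly or by a chain of constraints, are phase eta, phase xi, phase nu, phase lambda, phase theta, phase iota. That's 6 phases.
With 6 mandatory successors out of 7 phases total, the latest slot for phase epsilon is 7−6 = 1, and it's reachable by doing all non-successors before phase epsilon.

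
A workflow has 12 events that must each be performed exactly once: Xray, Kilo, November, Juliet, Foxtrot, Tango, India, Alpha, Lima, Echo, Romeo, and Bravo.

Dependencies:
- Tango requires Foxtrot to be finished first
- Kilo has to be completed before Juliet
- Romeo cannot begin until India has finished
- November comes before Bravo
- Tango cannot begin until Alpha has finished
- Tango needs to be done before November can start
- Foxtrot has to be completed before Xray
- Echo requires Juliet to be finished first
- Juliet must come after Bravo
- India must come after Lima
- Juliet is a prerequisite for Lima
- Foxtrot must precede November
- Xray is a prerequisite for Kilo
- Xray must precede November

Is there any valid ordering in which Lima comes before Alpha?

The constraints give a chain Alpha → Tango → November → Bravo → Juliet → Lima, which forces Alpha before Lima.
Hence Lima can never be scheduled before Alpha.

No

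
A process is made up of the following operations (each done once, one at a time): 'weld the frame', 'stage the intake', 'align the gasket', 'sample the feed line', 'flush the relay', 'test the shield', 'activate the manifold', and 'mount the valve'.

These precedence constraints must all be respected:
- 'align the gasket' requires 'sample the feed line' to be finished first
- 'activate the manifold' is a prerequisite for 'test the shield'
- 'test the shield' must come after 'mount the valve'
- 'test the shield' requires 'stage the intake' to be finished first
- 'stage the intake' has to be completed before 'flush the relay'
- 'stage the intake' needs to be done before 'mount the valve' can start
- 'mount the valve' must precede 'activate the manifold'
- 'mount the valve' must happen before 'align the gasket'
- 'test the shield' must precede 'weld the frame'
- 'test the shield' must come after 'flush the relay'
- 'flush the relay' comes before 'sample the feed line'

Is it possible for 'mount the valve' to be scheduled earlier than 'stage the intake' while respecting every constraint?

No

There is a dependency chain 'stage the intake' → 'mount the valve', so 'mount the valve' always comes after 'stage the intake'.
So no valid ordering can have 'mount the valve' before 'stage the intake'.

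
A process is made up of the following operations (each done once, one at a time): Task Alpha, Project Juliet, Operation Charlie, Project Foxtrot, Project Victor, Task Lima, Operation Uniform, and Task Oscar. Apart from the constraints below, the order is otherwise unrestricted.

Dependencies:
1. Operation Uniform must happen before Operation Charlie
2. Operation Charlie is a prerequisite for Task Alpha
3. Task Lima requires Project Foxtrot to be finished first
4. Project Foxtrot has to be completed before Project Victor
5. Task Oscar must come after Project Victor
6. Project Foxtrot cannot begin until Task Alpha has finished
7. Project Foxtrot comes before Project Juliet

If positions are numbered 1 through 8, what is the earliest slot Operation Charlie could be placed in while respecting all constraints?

Working backwards through the constraints from Operation Charlie, its only required predecessor is Operation Uniform.
So at minimum 1 operation comes before Operation Charlie, putting Operation Charlie no earlier than position 2. That position is achievable by scheduling exactly that predecessor first.

2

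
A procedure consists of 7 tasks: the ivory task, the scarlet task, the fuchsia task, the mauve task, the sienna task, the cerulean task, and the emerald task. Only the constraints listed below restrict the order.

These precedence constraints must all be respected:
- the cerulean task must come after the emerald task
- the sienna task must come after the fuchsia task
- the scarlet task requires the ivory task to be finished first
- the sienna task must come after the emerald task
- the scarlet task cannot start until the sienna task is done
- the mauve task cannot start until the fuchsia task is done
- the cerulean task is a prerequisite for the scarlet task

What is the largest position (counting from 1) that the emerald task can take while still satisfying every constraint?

Following every chain forward from the emerald task, the tasks that must come later are the scarlet task, the sienna task, the cerulean task — 3 of them.
With 3 mandatory successors out of 7 tasks total, the latest slot for the emerald task is 7−3 = 4, and it's reachable by doing all non-successors before the emerald task.

4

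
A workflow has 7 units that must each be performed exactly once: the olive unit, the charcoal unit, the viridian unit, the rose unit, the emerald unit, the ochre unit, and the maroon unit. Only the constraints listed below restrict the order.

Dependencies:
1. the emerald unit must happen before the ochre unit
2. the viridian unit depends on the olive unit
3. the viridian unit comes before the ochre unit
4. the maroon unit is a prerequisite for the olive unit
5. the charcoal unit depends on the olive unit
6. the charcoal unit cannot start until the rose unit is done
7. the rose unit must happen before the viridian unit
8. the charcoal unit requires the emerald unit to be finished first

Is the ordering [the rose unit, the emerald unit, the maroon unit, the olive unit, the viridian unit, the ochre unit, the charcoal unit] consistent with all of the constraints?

Yes

Checking each listed constraint against this order: for instance, the rose unit is in position 1 and the charcoal unit in position 7, so that constraint holds — and the remaining constraints check out the same way.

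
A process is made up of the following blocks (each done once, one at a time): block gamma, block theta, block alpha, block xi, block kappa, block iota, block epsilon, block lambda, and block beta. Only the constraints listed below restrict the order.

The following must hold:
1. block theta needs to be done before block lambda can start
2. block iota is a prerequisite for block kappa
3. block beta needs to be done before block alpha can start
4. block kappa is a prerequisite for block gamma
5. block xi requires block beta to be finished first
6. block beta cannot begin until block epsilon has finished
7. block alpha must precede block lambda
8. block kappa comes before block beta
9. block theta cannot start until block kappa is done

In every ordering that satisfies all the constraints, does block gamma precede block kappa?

In fact the dependencies run the other way: block kappa → block gamma.
So block gamma never precedes block kappa.

No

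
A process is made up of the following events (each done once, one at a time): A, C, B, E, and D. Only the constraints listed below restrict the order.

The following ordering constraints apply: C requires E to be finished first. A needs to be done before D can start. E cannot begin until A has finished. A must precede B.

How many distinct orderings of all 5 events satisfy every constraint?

Only A has no prerequisites, so it must go first.
Systematically extending each partial ordering one event at a time and counting, there are 12 complete orderings.

12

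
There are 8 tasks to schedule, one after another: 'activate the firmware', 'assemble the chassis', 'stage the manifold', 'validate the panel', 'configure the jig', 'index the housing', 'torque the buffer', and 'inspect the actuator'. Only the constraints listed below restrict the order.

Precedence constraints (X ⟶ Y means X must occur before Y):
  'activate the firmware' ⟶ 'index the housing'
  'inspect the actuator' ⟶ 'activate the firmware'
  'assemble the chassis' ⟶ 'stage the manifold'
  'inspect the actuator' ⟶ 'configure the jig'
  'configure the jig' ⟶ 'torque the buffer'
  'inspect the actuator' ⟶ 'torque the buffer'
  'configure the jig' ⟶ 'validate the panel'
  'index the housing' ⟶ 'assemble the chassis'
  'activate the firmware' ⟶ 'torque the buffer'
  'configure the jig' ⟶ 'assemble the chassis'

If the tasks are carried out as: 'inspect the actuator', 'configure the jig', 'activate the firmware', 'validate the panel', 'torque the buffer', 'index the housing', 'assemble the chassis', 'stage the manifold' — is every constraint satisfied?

Yes

Every stated constraint is respected: 'configure the jig' sits at position 2, ahead of 'assemble the chassis' at position 7, and each of the other listed pairs likewise has the predecessor earlier in the sequence.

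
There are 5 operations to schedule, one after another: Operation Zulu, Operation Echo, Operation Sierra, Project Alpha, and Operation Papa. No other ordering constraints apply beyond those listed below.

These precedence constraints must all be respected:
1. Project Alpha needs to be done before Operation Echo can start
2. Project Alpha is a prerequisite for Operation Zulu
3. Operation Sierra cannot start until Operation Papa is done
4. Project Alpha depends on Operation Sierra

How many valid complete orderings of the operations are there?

2

Only Operation Papa has no prerequisites, so it must go first.
Systematically extending each partial ordering one operation at a time and counting, there are 2 complete orderings.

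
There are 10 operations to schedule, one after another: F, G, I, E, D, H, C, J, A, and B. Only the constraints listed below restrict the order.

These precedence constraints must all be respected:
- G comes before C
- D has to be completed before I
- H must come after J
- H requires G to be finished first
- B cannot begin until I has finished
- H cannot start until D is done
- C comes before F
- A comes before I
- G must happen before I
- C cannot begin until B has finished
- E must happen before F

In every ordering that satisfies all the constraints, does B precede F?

Yes

Chaining the stated constraints: B → C → F.
So B must precede F in any valid ordering.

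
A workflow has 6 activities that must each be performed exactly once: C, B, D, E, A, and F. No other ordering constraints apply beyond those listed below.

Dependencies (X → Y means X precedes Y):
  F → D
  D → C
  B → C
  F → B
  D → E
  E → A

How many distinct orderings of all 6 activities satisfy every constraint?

9

Only F has no prerequisites, so it must go first.
Enumerating by repeatedly choosing an available activity (one whose prerequisites are all placed) gives 9 distinct complete orderings.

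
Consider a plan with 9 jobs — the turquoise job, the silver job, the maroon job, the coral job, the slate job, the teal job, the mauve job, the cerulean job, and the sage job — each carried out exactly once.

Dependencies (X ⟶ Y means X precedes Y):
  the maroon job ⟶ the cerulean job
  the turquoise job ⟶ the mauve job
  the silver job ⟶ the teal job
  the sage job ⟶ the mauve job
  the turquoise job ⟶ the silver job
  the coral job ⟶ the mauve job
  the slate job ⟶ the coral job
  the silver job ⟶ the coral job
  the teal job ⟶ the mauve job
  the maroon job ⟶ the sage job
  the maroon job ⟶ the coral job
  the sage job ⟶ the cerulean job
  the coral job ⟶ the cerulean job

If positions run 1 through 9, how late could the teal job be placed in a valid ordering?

The only job forced after the teal job (directly or by a chain) is the mauve job.
So at least 1 job follows the teal job, putting the teal job no later than position 8. That position is achievable by scheduling everything else first.

8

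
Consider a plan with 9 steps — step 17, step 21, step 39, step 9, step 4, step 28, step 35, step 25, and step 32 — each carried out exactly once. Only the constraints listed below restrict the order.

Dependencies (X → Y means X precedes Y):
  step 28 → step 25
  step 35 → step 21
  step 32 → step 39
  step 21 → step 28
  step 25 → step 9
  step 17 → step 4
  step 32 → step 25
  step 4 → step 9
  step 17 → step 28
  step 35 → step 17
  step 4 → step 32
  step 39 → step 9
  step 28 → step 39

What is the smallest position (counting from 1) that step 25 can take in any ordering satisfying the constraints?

The steps that are forced before step 25, directly or transitively, are step 17, step 21, step 4, step 28, step 35, step 32. That's 6 steps.
With 6 mandatory predecessors, the earliest step 25 can sit is position 6+1 = 7, and placing just those 6 first achieves it.

7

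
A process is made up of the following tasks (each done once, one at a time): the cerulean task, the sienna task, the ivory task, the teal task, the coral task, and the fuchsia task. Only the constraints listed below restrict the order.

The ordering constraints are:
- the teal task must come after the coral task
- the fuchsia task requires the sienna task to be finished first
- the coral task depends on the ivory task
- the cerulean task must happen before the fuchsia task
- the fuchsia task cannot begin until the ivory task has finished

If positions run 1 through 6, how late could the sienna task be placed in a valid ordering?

5

Following the constraints forward from the sienna task, its only required successor is the fuchsia task.
So at least 1 task follows the sienna task, putting the sienna task no later than position 5. That position is achievable by scheduling everything else first.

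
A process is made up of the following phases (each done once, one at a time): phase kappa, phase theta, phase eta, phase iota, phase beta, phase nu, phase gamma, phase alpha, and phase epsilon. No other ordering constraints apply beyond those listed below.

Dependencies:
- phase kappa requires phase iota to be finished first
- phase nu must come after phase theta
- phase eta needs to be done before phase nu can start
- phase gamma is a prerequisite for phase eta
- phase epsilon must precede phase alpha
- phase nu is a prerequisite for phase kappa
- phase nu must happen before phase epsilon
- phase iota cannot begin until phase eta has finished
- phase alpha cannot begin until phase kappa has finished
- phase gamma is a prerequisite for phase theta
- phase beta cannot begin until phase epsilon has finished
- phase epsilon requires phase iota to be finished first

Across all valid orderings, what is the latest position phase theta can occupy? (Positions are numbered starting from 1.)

The phases that are forced after phase theta, directly or by a chain of constraints, are phase kappa, phase beta, phase nu, phase alpha, phase epsilon. That's 5 phases.
So at least 5 phases follow phase theta, putting phase theta no later than position 4. That position is achievable by scheduling everything else first.

4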